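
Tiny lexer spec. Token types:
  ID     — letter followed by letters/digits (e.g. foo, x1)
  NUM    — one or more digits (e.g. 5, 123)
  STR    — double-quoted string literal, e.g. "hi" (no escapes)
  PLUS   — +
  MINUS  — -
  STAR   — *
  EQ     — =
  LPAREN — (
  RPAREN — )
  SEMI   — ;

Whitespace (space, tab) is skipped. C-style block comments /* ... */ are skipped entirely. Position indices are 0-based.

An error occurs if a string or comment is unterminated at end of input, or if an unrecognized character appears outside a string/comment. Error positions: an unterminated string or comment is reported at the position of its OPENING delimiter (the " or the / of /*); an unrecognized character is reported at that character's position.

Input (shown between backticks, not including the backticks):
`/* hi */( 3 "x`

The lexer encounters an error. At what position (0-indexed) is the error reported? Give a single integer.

pos=0: enter COMMENT mode (saw '/*')
exit COMMENT mode (now at pos=8)
pos=8: emit LPAREN '('
pos=10: emit NUM '3' (now at pos=11)
pos=12: enter STRING mode
pos=12: ERROR — unterminated string

Answer: 12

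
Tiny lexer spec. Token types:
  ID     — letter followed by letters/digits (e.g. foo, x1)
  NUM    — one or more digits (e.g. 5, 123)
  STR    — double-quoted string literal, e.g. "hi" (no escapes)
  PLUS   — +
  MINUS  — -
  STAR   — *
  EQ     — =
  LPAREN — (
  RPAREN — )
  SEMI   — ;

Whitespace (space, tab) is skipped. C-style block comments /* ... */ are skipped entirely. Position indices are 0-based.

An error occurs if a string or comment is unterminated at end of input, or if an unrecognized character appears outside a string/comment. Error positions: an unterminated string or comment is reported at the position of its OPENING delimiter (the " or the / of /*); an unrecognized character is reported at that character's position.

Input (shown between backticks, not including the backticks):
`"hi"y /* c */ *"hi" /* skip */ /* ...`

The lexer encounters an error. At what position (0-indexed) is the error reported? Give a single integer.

pos=0: enter STRING mode
pos=0: emit STR "hi" (now at pos=4)
pos=4: emit ID 'y' (now at pos=5)
pos=6: enter COMMENT mode (saw '/*')
exit COMMENT mode (now at pos=13)
pos=14: emit STAR '*'
pos=15: enter STRING mode
pos=15: emit STR "hi" (now at pos=19)
pos=20: enter COMMENT mode (saw '/*')
exit COMMENT mode (now at pos=30)
pos=31: enter COMMENT mode (saw '/*')
pos=31: ERROR — unterminated comment (reached EOF)

Answer: 31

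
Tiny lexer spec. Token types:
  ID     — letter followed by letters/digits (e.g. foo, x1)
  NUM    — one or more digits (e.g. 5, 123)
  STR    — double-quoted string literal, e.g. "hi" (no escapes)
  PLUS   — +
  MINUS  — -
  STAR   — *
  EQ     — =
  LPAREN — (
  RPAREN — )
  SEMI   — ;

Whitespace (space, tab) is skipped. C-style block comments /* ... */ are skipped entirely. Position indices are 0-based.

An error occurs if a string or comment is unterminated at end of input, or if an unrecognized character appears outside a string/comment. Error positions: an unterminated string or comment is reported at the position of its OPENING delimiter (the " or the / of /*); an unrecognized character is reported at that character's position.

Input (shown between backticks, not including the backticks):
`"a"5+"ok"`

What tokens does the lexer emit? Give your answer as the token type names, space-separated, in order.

pos=0: enter STRING mode
pos=0: emit STR "a" (now at pos=3)
pos=3: emit NUM '5' (now at pos=4)
pos=4: emit PLUS '+'
pos=5: enter STRING mode
pos=5: emit STR "ok" (now at pos=9)
DONE. 4 tokens: [STR, NUM, PLUS, STR]

Answer: STR NUM PLUS STR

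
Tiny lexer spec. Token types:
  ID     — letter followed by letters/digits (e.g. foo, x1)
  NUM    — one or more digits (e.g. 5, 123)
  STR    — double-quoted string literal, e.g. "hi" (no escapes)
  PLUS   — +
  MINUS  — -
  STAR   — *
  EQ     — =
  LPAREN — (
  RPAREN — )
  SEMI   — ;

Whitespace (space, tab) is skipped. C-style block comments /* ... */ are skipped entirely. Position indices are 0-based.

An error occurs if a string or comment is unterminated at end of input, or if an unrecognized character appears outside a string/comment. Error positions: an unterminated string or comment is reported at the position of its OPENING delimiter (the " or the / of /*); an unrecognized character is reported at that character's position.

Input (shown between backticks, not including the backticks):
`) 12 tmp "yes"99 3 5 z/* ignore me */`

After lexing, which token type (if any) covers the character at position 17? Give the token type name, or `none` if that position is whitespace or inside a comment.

pos=0: emit RPAREN ')'
pos=2: emit NUM '12' (now at pos=4)
pos=5: emit ID 'tmp' (now at pos=8)
pos=9: enter STRING mode
pos=9: emit STR "yes" (now at pos=14)
pos=14: emit NUM '99' (now at pos=16)
pos=17: emit NUM '3' (now at pos=18)
pos=19: emit NUM '5' (now at pos=20)
pos=21: emit ID 'z' (now at pos=22)
pos=22: enter COMMENT mode (saw '/*')
exit COMMENT mode (now at pos=37)
DONE. 8 tokens: [RPAREN, NUM, ID, STR, NUM, NUM, NUM, ID]
Position 17: char is '3' -> NUM

Answer: NUM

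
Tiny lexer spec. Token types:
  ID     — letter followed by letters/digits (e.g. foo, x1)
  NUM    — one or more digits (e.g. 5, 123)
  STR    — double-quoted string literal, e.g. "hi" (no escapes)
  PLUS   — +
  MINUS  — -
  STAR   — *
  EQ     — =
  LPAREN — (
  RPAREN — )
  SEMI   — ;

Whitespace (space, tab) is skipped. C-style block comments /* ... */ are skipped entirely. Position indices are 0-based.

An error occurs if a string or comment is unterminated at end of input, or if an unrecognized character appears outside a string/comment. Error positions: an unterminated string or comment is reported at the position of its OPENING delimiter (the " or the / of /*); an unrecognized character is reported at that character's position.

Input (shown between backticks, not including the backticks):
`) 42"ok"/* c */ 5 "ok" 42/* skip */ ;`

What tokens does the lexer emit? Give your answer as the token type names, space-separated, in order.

pos=0: emit RPAREN ')'
pos=2: emit NUM '42' (now at pos=4)
pos=4: enter STRING mode
pos=4: emit STR "ok" (now at pos=8)
pos=8: enter COMMENT mode (saw '/*')
exit COMMENT mode (now at pos=15)
pos=16: emit NUM '5' (now at pos=17)
pos=18: enter STRING mode
pos=18: emit STR "ok" (now at pos=22)
pos=23: emit NUM '42' (now at pos=25)
pos=25: enter COMMENT mode (saw '/*')
exit COMMENT mode (now at pos=35)
pos=36: emit SEMI ';'
DONE. 7 tokens: [RPAREN, NUM, STR, NUM, STR, NUM, SEMI]

Answer: RPAREN NUM STR NUM STR NUM SEMI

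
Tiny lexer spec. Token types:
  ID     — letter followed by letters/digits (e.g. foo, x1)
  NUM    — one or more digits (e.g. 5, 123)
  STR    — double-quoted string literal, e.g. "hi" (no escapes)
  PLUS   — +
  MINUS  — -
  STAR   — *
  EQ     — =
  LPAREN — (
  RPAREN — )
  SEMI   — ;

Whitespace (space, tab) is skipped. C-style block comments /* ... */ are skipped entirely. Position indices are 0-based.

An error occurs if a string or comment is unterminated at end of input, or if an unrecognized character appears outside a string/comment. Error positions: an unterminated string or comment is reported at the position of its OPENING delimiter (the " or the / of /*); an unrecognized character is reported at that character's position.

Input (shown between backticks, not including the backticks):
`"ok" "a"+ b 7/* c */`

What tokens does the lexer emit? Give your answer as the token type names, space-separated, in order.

Answer: STR STR PLUS ID NUM

Derivation:
pos=0: enter STRING mode
pos=0: emit STR "ok" (now at pos=4)
pos=5: enter STRING mode
pos=5: emit STR "a" (now at pos=8)
pos=8: emit PLUS '+'
pos=10: emit ID 'b' (now at pos=11)
pos=12: emit NUM '7' (now at pos=13)
pos=13: enter COMMENT mode (saw '/*')
exit COMMENT mode (now at pos=20)
DONE. 5 tokens: [STR, STR, PLUS, ID, NUM]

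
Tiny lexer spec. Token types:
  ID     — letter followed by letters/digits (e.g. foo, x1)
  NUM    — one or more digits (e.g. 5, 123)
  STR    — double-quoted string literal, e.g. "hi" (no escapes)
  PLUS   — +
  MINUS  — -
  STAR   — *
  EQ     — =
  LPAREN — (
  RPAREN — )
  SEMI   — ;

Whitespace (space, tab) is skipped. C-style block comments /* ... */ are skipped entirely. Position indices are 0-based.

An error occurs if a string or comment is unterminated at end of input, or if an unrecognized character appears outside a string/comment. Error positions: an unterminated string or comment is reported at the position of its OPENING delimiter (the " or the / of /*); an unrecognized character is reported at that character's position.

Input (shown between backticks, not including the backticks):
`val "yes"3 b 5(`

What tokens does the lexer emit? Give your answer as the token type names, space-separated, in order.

pos=0: emit ID 'val' (now at pos=3)
pos=4: enter STRING mode
pos=4: emit STR "yes" (now at pos=9)
pos=9: emit NUM '3' (now at pos=10)
pos=11: emit ID 'b' (now at pos=12)
pos=13: emit NUM '5' (now at pos=14)
pos=14: emit LPAREN '('
DONE. 6 tokens: [ID, STR, NUM, ID, NUM, LPAREN]

Answer: ID STR NUM ID NUM LPAREN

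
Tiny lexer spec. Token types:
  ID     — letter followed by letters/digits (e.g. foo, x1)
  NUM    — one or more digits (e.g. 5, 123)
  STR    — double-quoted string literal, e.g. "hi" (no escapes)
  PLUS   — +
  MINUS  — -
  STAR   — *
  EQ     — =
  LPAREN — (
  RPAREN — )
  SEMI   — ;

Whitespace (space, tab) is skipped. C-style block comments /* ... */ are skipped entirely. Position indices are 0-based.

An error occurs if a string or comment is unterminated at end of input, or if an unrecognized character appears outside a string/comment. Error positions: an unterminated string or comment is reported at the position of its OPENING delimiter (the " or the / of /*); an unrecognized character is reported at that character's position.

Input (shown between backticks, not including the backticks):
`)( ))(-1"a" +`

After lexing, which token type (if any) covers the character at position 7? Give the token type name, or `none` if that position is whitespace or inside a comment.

Answer: NUM

Derivation:
pos=0: emit RPAREN ')'
pos=1: emit LPAREN '('
pos=3: emit RPAREN ')'
pos=4: emit RPAREN ')'
pos=5: emit LPAREN '('
pos=6: emit MINUS '-'
pos=7: emit NUM '1' (now at pos=8)
pos=8: enter STRING mode
pos=8: emit STR "a" (now at pos=11)
pos=12: emit PLUS '+'
DONE. 9 tokens: [RPAREN, LPAREN, RPAREN, RPAREN, LPAREN, MINUS, NUM, STR, PLUS]
Position 7: char is '1' -> NUM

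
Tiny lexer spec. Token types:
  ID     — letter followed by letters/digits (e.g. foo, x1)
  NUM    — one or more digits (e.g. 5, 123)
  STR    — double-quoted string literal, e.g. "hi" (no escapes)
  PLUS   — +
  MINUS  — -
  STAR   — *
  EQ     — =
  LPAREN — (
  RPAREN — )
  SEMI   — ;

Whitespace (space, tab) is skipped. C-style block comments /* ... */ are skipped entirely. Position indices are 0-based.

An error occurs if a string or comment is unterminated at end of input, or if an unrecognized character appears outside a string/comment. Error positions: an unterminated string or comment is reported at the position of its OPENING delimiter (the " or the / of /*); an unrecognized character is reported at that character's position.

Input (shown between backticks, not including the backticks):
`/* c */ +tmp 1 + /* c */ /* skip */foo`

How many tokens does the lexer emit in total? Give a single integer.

Answer: 5

Derivation:
pos=0: enter COMMENT mode (saw '/*')
exit COMMENT mode (now at pos=7)
pos=8: emit PLUS '+'
pos=9: emit ID 'tmp' (now at pos=12)
pos=13: emit NUM '1' (now at pos=14)
pos=15: emit PLUS '+'
pos=17: enter COMMENT mode (saw '/*')
exit COMMENT mode (now at pos=24)
pos=25: enter COMMENT mode (saw '/*')
exit COMMENT mode (now at pos=35)
pos=35: emit ID 'foo' (now at pos=38)
DONE. 5 tokens: [PLUS, ID, NUM, PLUS, ID]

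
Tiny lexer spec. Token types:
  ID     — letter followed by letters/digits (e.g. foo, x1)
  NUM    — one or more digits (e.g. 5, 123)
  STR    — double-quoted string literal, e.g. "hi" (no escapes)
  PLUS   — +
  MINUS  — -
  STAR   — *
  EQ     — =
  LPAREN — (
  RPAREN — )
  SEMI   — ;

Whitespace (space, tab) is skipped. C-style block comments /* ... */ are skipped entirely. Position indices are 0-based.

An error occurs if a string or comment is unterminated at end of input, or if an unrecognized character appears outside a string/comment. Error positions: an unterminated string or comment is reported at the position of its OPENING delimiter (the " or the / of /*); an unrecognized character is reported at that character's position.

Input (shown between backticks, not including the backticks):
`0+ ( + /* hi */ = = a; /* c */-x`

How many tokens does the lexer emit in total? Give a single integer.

pos=0: emit NUM '0' (now at pos=1)
pos=1: emit PLUS '+'
pos=3: emit LPAREN '('
pos=5: emit PLUS '+'
pos=7: enter COMMENT mode (saw '/*')
exit COMMENT mode (now at pos=15)
pos=16: emit EQ '='
pos=18: emit EQ '='
pos=20: emit ID 'a' (now at pos=21)
pos=21: emit SEMI ';'
pos=23: enter COMMENT mode (saw '/*')
exit COMMENT mode (now at pos=30)
pos=30: emit MINUS '-'
pos=31: emit ID 'x' (now at pos=32)
DONE. 10 tokens: [NUM, PLUS, LPAREN, PLUS, EQ, EQ, ID, SEMI, MINUS, ID]

Answer: 10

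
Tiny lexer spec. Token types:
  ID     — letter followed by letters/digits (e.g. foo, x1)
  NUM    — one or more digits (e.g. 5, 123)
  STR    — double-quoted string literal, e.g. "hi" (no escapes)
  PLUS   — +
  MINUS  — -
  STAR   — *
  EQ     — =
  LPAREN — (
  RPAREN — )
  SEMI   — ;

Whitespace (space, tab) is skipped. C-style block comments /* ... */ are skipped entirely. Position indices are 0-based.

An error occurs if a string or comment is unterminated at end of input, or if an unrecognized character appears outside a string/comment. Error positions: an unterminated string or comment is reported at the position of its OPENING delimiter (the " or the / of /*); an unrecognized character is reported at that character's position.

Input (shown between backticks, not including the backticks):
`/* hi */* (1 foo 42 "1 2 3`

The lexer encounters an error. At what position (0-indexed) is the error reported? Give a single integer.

pos=0: enter COMMENT mode (saw '/*')
exit COMMENT mode (now at pos=8)
pos=8: emit STAR '*'
pos=10: emit LPAREN '('
pos=11: emit NUM '1' (now at pos=12)
pos=13: emit ID 'foo' (now at pos=16)
pos=17: emit NUM '42' (now at pos=19)
pos=20: enter STRING mode
pos=20: ERROR — unterminated string

Answer: 20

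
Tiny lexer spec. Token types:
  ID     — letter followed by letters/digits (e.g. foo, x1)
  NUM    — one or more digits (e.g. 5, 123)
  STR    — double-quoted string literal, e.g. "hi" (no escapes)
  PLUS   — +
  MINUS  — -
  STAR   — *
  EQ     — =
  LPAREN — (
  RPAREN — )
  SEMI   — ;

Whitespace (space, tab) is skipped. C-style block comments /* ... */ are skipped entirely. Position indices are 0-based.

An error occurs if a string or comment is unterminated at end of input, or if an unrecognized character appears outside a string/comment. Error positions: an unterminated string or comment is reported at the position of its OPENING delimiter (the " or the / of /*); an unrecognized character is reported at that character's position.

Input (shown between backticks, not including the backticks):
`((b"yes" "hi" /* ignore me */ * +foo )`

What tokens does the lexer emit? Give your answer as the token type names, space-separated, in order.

pos=0: emit LPAREN '('
pos=1: emit LPAREN '('
pos=2: emit ID 'b' (now at pos=3)
pos=3: enter STRING mode
pos=3: emit STR "yes" (now at pos=8)
pos=9: enter STRING mode
pos=9: emit STR "hi" (now at pos=13)
pos=14: enter COMMENT mode (saw '/*')
exit COMMENT mode (now at pos=29)
pos=30: emit STAR '*'
pos=32: emit PLUS '+'
pos=33: emit ID 'foo' (now at pos=36)
pos=37: emit RPAREN ')'
DONE. 9 tokens: [LPAREN, LPAREN, ID, STR, STR, STAR, PLUS, ID, RPAREN]

Answer: LPAREN LPAREN ID STR STR STAR PLUS ID RPAREN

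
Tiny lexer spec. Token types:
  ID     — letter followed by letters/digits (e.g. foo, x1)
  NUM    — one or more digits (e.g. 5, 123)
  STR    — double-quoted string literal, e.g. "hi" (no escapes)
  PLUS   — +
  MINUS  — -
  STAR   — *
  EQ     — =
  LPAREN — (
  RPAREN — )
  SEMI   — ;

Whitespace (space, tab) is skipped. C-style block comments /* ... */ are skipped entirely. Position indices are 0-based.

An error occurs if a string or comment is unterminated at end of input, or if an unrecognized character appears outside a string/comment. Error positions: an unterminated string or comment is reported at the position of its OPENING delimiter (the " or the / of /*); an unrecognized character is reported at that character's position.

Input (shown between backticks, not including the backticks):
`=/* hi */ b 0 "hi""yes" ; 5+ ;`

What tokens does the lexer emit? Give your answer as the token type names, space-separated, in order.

Answer: EQ ID NUM STR STR SEMI NUM PLUS SEMI

Derivation:
pos=0: emit EQ '='
pos=1: enter COMMENT mode (saw '/*')
exit COMMENT mode (now at pos=9)
pos=10: emit ID 'b' (now at pos=11)
pos=12: emit NUM '0' (now at pos=13)
pos=14: enter STRING mode
pos=14: emit STR "hi" (now at pos=18)
pos=18: enter STRING mode
pos=18: emit STR "yes" (now at pos=23)
pos=24: emit SEMI ';'
pos=26: emit NUM '5' (now at pos=27)
pos=27: emit PLUS '+'
pos=29: emit SEMI ';'
DONE. 9 tokens: [EQ, ID, NUM, STR, STR, SEMI, NUM, PLUS, SEMI]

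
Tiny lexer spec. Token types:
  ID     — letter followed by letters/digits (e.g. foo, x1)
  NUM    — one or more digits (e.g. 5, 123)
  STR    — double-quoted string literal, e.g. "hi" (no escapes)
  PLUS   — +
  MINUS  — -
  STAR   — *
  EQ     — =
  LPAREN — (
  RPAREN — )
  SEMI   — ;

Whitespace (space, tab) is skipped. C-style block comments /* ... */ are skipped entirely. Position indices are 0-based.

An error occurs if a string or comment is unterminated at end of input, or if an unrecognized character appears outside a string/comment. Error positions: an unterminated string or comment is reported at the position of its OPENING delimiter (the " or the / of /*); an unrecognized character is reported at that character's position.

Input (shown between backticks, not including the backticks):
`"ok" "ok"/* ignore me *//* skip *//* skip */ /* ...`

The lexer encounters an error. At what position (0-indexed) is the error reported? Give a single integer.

Answer: 45

Derivation:
pos=0: enter STRING mode
pos=0: emit STR "ok" (now at pos=4)
pos=5: enter STRING mode
pos=5: emit STR "ok" (now at pos=9)
pos=9: enter COMMENT mode (saw '/*')
exit COMMENT mode (now at pos=24)
pos=24: enter COMMENT mode (saw '/*')
exit COMMENT mode (now at pos=34)
pos=34: enter COMMENT mode (saw '/*')
exit COMMENT mode (now at pos=44)
pos=45: enter COMMENT mode (saw '/*')
pos=45: ERROR — unterminated comment (reached EOF)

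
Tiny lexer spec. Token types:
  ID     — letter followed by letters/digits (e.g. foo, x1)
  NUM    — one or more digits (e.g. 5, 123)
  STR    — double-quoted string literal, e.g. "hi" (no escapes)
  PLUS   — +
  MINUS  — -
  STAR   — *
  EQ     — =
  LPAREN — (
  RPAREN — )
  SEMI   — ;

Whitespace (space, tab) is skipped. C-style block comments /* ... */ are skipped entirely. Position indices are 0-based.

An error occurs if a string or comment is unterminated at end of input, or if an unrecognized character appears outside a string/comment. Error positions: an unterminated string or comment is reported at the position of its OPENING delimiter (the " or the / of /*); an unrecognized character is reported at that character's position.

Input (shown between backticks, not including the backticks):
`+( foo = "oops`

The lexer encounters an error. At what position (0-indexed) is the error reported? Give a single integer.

Answer: 9

Derivation:
pos=0: emit PLUS '+'
pos=1: emit LPAREN '('
pos=3: emit ID 'foo' (now at pos=6)
pos=7: emit EQ '='
pos=9: enter STRING mode
pos=9: ERROR — unterminated string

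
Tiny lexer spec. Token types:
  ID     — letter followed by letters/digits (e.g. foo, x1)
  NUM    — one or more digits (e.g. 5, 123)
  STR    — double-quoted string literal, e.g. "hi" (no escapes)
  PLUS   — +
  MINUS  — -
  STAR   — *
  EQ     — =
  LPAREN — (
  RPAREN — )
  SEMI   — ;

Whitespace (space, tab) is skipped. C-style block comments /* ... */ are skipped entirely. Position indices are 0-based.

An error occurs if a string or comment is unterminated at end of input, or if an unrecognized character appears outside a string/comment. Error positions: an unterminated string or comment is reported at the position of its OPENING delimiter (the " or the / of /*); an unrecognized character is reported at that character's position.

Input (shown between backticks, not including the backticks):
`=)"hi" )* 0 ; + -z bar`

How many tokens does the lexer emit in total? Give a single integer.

Answer: 11

Derivation:
pos=0: emit EQ '='
pos=1: emit RPAREN ')'
pos=2: enter STRING mode
pos=2: emit STR "hi" (now at pos=6)
pos=7: emit RPAREN ')'
pos=8: emit STAR '*'
pos=10: emit NUM '0' (now at pos=11)
pos=12: emit SEMI ';'
pos=14: emit PLUS '+'
pos=16: emit MINUS '-'
pos=17: emit ID 'z' (now at pos=18)
pos=19: emit ID 'bar' (now at pos=22)
DONE. 11 tokens: [EQ, RPAREN, STR, RPAREN, STAR, NUM, SEMI, PLUS, MINUS, ID, ID]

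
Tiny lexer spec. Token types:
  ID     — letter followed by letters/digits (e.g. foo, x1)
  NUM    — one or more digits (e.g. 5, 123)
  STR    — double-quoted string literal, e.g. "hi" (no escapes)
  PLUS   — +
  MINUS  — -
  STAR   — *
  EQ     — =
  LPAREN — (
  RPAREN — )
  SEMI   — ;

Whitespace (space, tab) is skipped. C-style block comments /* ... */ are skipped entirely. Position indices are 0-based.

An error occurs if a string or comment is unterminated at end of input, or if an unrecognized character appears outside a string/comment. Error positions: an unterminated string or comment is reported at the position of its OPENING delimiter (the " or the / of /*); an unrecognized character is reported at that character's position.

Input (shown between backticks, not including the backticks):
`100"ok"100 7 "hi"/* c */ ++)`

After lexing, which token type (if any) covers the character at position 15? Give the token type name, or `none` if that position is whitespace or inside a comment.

pos=0: emit NUM '100' (now at pos=3)
pos=3: enter STRING mode
pos=3: emit STR "ok" (now at pos=7)
pos=7: emit NUM '100' (now at pos=10)
pos=11: emit NUM '7' (now at pos=12)
pos=13: enter STRING mode
pos=13: emit STR "hi" (now at pos=17)
pos=17: enter COMMENT mode (saw '/*')
exit COMMENT mode (now at pos=24)
pos=25: emit PLUS '+'
pos=26: emit PLUS '+'
pos=27: emit RPAREN ')'
DONE. 8 tokens: [NUM, STR, NUM, NUM, STR, PLUS, PLUS, RPAREN]
Position 15: char is 'i' -> STR

Answer: STR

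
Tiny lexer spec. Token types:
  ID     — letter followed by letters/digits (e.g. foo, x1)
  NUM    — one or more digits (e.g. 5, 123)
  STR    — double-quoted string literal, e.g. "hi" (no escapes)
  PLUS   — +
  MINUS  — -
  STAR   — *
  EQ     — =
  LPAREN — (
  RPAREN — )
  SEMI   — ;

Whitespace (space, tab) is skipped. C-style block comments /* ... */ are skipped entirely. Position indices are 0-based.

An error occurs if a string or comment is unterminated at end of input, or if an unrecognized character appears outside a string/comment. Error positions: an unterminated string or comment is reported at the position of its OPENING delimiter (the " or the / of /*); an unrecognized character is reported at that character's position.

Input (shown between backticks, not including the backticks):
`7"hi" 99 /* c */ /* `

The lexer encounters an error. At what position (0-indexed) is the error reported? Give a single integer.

Answer: 17

Derivation:
pos=0: emit NUM '7' (now at pos=1)
pos=1: enter STRING mode
pos=1: emit STR "hi" (now at pos=5)
pos=6: emit NUM '99' (now at pos=8)
pos=9: enter COMMENT mode (saw '/*')
exit COMMENT mode (now at pos=16)
pos=17: enter COMMENT mode (saw '/*')
pos=17: ERROR — unterminated comment (reached EOF)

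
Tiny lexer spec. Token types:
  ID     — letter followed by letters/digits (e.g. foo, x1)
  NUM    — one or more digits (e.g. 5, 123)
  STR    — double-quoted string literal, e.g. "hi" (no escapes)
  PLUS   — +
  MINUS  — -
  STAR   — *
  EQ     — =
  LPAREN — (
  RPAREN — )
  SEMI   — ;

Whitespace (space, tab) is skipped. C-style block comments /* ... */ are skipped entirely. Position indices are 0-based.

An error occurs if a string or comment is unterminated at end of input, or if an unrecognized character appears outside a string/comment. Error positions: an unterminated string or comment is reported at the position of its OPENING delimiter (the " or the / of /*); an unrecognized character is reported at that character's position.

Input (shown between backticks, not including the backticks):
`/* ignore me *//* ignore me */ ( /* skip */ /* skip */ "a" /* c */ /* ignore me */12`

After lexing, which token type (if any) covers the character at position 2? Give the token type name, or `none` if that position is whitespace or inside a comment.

pos=0: enter COMMENT mode (saw '/*')
exit COMMENT mode (now at pos=15)
pos=15: enter COMMENT mode (saw '/*')
exit COMMENT mode (now at pos=30)
pos=31: emit LPAREN '('
pos=33: enter COMMENT mode (saw '/*')
exit COMMENT mode (now at pos=43)
pos=44: enter COMMENT mode (saw '/*')
exit COMMENT mode (now at pos=54)
pos=55: enter STRING mode
pos=55: emit STR "a" (now at pos=58)
pos=59: enter COMMENT mode (saw '/*')
exit COMMENT mode (now at pos=66)
pos=67: enter COMMENT mode (saw '/*')
exit COMMENT mode (now at pos=82)
pos=82: emit NUM '12' (now at pos=84)
DONE. 3 tokens: [LPAREN, STR, NUM]
Position 2: char is ' ' -> none

Answer: none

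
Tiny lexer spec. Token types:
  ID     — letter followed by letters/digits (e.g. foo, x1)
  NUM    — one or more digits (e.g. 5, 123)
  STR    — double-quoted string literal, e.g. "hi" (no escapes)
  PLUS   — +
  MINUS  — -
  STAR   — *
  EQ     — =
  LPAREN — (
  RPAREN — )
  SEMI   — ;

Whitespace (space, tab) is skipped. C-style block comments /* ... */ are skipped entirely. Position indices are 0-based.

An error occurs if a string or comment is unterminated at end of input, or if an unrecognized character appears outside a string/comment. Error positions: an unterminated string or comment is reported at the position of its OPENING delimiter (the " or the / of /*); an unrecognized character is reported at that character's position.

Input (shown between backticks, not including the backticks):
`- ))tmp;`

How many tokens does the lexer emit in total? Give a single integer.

Answer: 5

Derivation:
pos=0: emit MINUS '-'
pos=2: emit RPAREN ')'
pos=3: emit RPAREN ')'
pos=4: emit ID 'tmp' (now at pos=7)
pos=7: emit SEMI ';'
DONE. 5 tokens: [MINUS, RPAREN, RPAREN, ID, SEMI]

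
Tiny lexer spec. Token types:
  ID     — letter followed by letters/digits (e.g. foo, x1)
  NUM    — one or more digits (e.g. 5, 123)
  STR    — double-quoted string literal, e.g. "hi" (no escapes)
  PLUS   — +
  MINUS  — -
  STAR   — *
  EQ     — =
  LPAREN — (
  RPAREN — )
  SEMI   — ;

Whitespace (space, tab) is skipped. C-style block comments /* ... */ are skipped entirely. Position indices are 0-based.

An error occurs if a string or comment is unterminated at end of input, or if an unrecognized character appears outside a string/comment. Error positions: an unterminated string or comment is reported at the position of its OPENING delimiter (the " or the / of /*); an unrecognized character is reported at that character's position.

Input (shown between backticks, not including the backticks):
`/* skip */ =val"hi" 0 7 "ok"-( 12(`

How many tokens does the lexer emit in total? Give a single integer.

pos=0: enter COMMENT mode (saw '/*')
exit COMMENT mode (now at pos=10)
pos=11: emit EQ '='
pos=12: emit ID 'val' (now at pos=15)
pos=15: enter STRING mode
pos=15: emit STR "hi" (now at pos=19)
pos=20: emit NUM '0' (now at pos=21)
pos=22: emit NUM '7' (now at pos=23)
pos=24: enter STRING mode
pos=24: emit STR "ok" (now at pos=28)
pos=28: emit MINUS '-'
pos=29: emit LPAREN '('
pos=31: emit NUM '12' (now at pos=33)
pos=33: emit LPAREN '('
DONE. 10 tokens: [EQ, ID, STR, NUM, NUM, STR, MINUS, LPAREN, NUM, LPAREN]

Answer: 10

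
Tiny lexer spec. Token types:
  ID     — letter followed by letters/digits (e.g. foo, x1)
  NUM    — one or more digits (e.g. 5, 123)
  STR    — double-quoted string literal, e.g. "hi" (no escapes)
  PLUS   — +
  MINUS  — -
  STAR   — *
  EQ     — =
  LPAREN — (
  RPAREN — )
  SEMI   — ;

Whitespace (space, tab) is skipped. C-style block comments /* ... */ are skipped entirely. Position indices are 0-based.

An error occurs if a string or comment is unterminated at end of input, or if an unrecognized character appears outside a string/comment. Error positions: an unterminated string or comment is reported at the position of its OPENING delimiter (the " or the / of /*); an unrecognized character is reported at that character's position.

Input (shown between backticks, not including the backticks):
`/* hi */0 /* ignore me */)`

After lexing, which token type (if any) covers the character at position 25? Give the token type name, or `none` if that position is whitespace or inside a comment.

Answer: RPAREN

Derivation:
pos=0: enter COMMENT mode (saw '/*')
exit COMMENT mode (now at pos=8)
pos=8: emit NUM '0' (now at pos=9)
pos=10: enter COMMENT mode (saw '/*')
exit COMMENT mode (now at pos=25)
pos=25: emit RPAREN ')'
DONE. 2 tokens: [NUM, RPAREN]
Position 25: char is ')' -> RPAREN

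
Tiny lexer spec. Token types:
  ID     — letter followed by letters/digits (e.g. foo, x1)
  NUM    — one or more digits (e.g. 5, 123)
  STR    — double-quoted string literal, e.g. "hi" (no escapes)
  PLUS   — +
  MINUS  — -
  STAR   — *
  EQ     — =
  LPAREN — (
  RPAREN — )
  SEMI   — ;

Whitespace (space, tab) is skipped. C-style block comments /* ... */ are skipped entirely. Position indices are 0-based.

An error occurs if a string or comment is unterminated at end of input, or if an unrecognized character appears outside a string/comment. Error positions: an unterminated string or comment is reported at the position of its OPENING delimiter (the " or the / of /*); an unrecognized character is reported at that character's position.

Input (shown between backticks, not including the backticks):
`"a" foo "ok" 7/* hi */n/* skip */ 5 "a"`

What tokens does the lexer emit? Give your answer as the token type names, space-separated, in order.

Answer: STR ID STR NUM ID NUM STR

Derivation:
pos=0: enter STRING mode
pos=0: emit STR "a" (now at pos=3)
pos=4: emit ID 'foo' (now at pos=7)
pos=8: enter STRING mode
pos=8: emit STR "ok" (now at pos=12)
pos=13: emit NUM '7' (now at pos=14)
pos=14: enter COMMENT mode (saw '/*')
exit COMMENT mode (now at pos=22)
pos=22: emit ID 'n' (now at pos=23)
pos=23: enter COMMENT mode (saw '/*')
exit COMMENT mode (now at pos=33)
pos=34: emit NUM '5' (now at pos=35)
pos=36: enter STRING mode
pos=36: emit STR "a" (now at pos=39)
DONE. 7 tokens: [STR, ID, STR, NUM, ID, NUM, STR]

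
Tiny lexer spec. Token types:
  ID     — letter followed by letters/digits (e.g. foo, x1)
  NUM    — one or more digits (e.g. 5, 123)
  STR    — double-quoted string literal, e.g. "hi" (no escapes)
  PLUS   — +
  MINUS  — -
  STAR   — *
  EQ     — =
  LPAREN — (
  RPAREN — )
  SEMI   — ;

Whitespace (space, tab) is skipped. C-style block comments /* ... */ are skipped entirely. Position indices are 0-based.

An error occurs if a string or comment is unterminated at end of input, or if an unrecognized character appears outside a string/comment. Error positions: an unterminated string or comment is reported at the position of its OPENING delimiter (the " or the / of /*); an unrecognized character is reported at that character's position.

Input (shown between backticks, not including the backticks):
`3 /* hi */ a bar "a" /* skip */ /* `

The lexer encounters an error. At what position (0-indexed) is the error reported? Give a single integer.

Answer: 32

Derivation:
pos=0: emit NUM '3' (now at pos=1)
pos=2: enter COMMENT mode (saw '/*')
exit COMMENT mode (now at pos=10)
pos=11: emit ID 'a' (now at pos=12)
pos=13: emit ID 'bar' (now at pos=16)
pos=17: enter STRING mode
pos=17: emit STR "a" (now at pos=20)
pos=21: enter COMMENT mode (saw '/*')
exit COMMENT mode (now at pos=31)
pos=32: enter COMMENT mode (saw '/*')
pos=32: ERROR — unterminated comment (reached EOF)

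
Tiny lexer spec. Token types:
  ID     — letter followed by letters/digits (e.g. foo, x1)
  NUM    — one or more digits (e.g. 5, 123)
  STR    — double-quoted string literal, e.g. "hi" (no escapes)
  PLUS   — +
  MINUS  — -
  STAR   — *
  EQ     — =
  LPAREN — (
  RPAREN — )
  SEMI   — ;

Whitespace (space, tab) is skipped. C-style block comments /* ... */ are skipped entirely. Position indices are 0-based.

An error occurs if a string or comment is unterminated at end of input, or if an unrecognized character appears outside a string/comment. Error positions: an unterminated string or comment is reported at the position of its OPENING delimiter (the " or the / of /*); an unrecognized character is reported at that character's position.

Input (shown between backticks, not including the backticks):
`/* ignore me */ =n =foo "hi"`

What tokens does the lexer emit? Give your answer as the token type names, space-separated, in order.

Answer: EQ ID EQ ID STR

Derivation:
pos=0: enter COMMENT mode (saw '/*')
exit COMMENT mode (now at pos=15)
pos=16: emit EQ '='
pos=17: emit ID 'n' (now at pos=18)
pos=19: emit EQ '='
pos=20: emit ID 'foo' (now at pos=23)
pos=24: enter STRING mode
pos=24: emit STR "hi" (now at pos=28)
DONE. 5 tokens: [EQ, ID, EQ, ID, STR]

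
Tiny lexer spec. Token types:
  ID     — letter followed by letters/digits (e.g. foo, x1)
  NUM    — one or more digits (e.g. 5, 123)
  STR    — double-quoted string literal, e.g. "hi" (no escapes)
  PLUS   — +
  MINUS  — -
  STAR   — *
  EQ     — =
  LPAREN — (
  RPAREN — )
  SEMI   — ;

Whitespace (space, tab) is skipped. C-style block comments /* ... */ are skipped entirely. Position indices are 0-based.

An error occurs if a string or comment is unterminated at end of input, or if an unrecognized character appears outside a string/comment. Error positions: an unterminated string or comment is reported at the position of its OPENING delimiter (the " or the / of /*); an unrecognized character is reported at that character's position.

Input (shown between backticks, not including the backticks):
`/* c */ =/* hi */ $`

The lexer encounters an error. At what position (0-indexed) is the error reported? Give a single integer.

Answer: 18

Derivation:
pos=0: enter COMMENT mode (saw '/*')
exit COMMENT mode (now at pos=7)
pos=8: emit EQ '='
pos=9: enter COMMENT mode (saw '/*')
exit COMMENT mode (now at pos=17)
pos=18: ERROR — unrecognized char '$'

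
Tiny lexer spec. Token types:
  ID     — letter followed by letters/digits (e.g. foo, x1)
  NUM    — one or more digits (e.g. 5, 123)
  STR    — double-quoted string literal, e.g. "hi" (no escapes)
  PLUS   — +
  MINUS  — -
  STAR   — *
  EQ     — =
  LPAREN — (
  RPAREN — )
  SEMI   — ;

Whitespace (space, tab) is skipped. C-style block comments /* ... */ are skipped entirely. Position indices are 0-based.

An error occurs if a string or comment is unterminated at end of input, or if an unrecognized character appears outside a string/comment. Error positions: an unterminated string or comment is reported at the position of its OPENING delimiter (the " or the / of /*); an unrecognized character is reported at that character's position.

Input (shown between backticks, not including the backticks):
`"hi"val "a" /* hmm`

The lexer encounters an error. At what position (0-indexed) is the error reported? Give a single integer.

Answer: 12

Derivation:
pos=0: enter STRING mode
pos=0: emit STR "hi" (now at pos=4)
pos=4: emit ID 'val' (now at pos=7)
pos=8: enter STRING mode
pos=8: emit STR "a" (now at pos=11)
pos=12: enter COMMENT mode (saw '/*')
pos=12: ERROR — unterminated comment (reached EOF)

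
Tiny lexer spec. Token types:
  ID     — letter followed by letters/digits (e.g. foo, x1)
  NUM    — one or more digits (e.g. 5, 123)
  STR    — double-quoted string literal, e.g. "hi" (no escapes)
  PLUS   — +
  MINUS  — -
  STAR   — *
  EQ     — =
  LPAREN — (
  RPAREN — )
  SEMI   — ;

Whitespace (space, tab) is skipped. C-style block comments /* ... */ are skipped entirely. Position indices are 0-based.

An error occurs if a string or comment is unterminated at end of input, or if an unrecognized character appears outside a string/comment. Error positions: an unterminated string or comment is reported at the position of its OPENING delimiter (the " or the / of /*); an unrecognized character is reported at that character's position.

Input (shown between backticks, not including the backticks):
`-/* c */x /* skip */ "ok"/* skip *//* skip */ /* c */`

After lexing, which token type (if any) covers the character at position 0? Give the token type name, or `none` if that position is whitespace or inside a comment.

Answer: MINUS

Derivation:
pos=0: emit MINUS '-'
pos=1: enter COMMENT mode (saw '/*')
exit COMMENT mode (now at pos=8)
pos=8: emit ID 'x' (now at pos=9)
pos=10: enter COMMENT mode (saw '/*')
exit COMMENT mode (now at pos=20)
pos=21: enter STRING mode
pos=21: emit STR "ok" (now at pos=25)
pos=25: enter COMMENT mode (saw '/*')
exit COMMENT mode (now at pos=35)
pos=35: enter COMMENT mode (saw '/*')
exit COMMENT mode (now at pos=45)
pos=46: enter COMMENT mode (saw '/*')
exit COMMENT mode (now at pos=53)
DONE. 3 tokens: [MINUS, ID, STR]
Position 0: char is '-' -> MINUS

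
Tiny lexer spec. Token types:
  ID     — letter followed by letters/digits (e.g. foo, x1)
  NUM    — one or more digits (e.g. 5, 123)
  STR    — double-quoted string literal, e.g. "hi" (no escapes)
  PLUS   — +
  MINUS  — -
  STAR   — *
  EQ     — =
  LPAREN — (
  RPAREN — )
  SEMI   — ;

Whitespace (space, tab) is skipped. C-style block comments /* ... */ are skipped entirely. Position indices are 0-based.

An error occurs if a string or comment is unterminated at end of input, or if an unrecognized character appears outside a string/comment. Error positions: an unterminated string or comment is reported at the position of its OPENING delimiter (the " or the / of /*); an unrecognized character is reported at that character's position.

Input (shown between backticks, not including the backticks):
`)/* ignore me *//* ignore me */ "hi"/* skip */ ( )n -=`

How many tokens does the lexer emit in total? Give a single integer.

Answer: 7

Derivation:
pos=0: emit RPAREN ')'
pos=1: enter COMMENT mode (saw '/*')
exit COMMENT mode (now at pos=16)
pos=16: enter COMMENT mode (saw '/*')
exit COMMENT mode (now at pos=31)
pos=32: enter STRING mode
pos=32: emit STR "hi" (now at pos=36)
pos=36: enter COMMENT mode (saw '/*')
exit COMMENT mode (now at pos=46)
pos=47: emit LPAREN '('
pos=49: emit RPAREN ')'
pos=50: emit ID 'n' (now at pos=51)
pos=52: emit MINUS '-'
pos=53: emit EQ '='
DONE. 7 tokens: [RPAREN, STR, LPAREN, RPAREN, ID, MINUS, EQ]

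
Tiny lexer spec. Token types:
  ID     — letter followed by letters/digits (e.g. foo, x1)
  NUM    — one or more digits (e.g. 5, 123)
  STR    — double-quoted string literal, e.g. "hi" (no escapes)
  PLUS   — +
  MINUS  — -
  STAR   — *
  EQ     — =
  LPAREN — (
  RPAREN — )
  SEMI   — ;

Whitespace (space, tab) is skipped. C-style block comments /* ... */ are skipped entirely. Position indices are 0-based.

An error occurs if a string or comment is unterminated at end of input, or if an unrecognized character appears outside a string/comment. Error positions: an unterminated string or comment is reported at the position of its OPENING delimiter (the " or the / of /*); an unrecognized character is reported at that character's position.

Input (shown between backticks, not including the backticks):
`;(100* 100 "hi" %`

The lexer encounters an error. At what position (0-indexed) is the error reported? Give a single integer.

pos=0: emit SEMI ';'
pos=1: emit LPAREN '('
pos=2: emit NUM '100' (now at pos=5)
pos=5: emit STAR '*'
pos=7: emit NUM '100' (now at pos=10)
pos=11: enter STRING mode
pos=11: emit STR "hi" (now at pos=15)
pos=16: ERROR — unrecognized char '%'

Answer: 16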